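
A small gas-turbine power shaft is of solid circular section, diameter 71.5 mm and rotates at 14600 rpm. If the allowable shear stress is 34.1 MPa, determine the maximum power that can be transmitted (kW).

3740 kW

J = πd⁴/32 = π(0.0715)⁴/32 = 2.566×10^-6 m⁴.
T_max = τ_allow·J/r = 3.41×10^7 × 2.566×10^-6 / 0.0357 = 2447 N·m.
ω = 2π·14600/60 = 1529 rad/s, so P_max = T_max·ω = 3.742×10^6 W.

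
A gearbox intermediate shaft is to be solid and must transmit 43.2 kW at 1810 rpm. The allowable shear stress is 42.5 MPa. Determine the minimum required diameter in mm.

ω = 2π·1810/60 = 189.5 rad/s, so T = P/ω = 43.2×10³ / 189.5 = 227.9 N·m.
For a solid shaft τ_max = 16T/(πd³), so d = (16T/(π τ_allow))^(1/3) = (16·227.9/(π·4.25×10^7))^(1/3) = 0.03012 m.

30.1 mm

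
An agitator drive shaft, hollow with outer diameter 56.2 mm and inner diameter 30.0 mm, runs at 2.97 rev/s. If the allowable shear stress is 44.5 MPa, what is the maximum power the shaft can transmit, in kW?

J = π(d_o⁴ − d_i⁴)/32 = π(0.0562⁴ − 0.0300⁴)/32 = 8.998×10^-7 m⁴.
T_max = τ_allow·J/r = 4.45×10^7 × 8.998×10^-7 / 0.0281 = 1425 N·m.
ω = 2π·2.97 = 18.66 rad/s, so P_max = T_max·ω = 2.659×10^4 W.

26.6 kW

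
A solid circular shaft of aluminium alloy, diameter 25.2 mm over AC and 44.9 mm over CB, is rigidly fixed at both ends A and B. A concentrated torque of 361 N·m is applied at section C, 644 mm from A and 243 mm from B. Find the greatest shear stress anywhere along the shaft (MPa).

19.6 MPa

Compatibility: T_A·a/J_AC = T_B·b/J_CB with T_A + T_B = T₀.
J_AC = 3.96×10^-8 m⁴, J_CB = 3.99×10^-7 m⁴, so T_A = T₀·(J_AC/a)/((J_AC/a)+(J_CB/b)) = 13.03 N·m, T_B = 348.0 N·m.
τ in each portion: τ_AC = 4.15×10^6 Pa, τ_CB = 1.96×10^7 Pa; maximum is in CB.
τ_max = T_CB·r/J = 348.0·0.0224/3.99×10^-7 = 1.958×10^7 Pa.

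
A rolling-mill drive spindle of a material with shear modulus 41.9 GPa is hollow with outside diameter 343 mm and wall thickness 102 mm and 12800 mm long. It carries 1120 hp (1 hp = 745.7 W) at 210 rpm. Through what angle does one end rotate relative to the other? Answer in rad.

ω = 2π·210/60 = 21.99 rad/s, so T = P/ω = 1120×745.7 / 21.99 = 37980 N·m.
J = π(d_o⁴ − d_i⁴)/32 = π(0.343⁴ − 0.139⁴)/32 = 1.322×10^-3 m⁴.
θ = T·L/(G·J) = 37980 × 12.8 / (41.9×10⁹ × 1.322×10^-3) = 8.775×10^-3 rad.

0.00877 rad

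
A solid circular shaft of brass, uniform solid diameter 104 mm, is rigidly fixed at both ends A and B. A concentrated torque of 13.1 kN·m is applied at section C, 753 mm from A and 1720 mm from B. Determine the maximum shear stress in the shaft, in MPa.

41.3 MPa

With uniform GJ and both ends fixed, compatibility θ_AC = θ_CB gives T_A·a = T_B·b, together with T_A + T_B = T₀.
T_A = T₀·b/(a+b) = 13100·1720/2473 = 9111 N·m; T_B = 3989 N·m.
τ in each portion: τ_AC = 4.13×10^7 Pa, τ_CB = 1.81×10^7 Pa; maximum is in AC.
τ_max = T_AC·r/J = 9111·0.0520/1.15×10^-5 = 4.125×10^7 Pa.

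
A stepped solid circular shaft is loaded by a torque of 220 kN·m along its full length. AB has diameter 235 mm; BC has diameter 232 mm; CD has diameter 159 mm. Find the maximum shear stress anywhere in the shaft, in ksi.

Under the same torque, τ_max = 16T/(πd³) is largest where d is smallest — segment CD (d = 159 mm).
τ_max = 16·220000/(π·(0.159)³) = 2.787×10^8 Pa.

40.4 ksi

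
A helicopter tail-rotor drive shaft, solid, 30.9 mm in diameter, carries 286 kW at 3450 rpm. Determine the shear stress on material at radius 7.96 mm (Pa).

7.04e7 Pa

ω = 2π·3450/60 = 361.3 rad/s, so T = P/ω = 286×10³ / 361.3 = 791.6 N·m.
J = πd⁴/32 = π(0.0309)⁴/32 = 8.950×10^-8 m⁴.
Shear stress varies linearly with radius: τ = T·r/J = 791.6 × 0.00796 / 8.950×10^-8 = 7.040×10^7 Pa.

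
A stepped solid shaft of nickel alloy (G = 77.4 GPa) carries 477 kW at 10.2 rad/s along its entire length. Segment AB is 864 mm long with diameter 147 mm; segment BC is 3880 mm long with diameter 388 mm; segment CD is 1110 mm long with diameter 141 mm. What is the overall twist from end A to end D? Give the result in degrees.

ω = 10.2 rad/s, so T = P/ω = 477×10³ / 10.20 = 46760 N·m.
J_AB = π(0.147)⁴/32 = 4.58×10^-5 m⁴; J_BC = π(0.388)⁴/32 = 2.22×10^-3 m⁴; J_CD = π(0.141)⁴/32 = 3.88×10^-5 m⁴.
θ = (T/G)·Σ L_i/J_i = (46760/77.4×10⁹)·(0.864/4.58×10^-5 + 3.88/2.22×10^-3 + 1.11/3.88×10^-5) = 0.02972 rad.

1.70°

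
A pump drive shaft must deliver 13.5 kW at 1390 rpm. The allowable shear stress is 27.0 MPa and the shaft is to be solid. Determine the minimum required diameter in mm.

26.0 mm

ω = 2π·1390/60 = 145.6 rad/s, so T = P/ω = 13.5×10³ / 145.6 = 92.74 N·m.
For a solid shaft τ_max = 16T/(πd³), so d = (16T/(π τ_allow))^(1/3) = (16·92.74/(π·2.70×10^7))^(1/3) = 0.02596 m.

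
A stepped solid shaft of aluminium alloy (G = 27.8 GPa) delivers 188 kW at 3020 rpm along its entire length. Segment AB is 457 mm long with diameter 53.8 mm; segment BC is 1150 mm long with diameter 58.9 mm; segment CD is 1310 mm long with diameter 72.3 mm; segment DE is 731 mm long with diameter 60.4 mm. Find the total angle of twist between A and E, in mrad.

ω = 2π·3020/60 = 316.3 rad/s, so T = P/ω = 188×10³ / 316.3 = 594.5 N·m.
J_AB = π(0.0538)⁴/32 = 8.22×10^-7 m⁴; J_BC = π(0.0589)⁴/32 = 1.18×10^-6 m⁴; J_CD = π(0.0723)⁴/32 = 2.68×10^-6 m⁴; J_DE = π(0.0604)⁴/32 = 1.31×10^-6 m⁴.
θ = (T/G)·Σ L_i/J_i = (594.5/27.8×10⁹)·(0.457/8.22×10^-7 + 1.15/1.18×10^-6 + 1.31/2.68×10^-6 + 0.731/1.31×10^-6) = 0.05510 rad.

55.1 mrad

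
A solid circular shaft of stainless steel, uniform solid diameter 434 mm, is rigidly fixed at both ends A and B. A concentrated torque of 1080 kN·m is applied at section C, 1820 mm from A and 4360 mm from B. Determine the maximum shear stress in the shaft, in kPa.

With uniform GJ and both ends fixed, compatibility θ_AC = θ_CB gives T_A·a = T_B·b, together with T_A + T_B = T₀.
T_A = T₀·b/(a+b) = 1.080e6·4360/6180 = 761900 N·m; T_B = 318100 N·m.
τ in each portion: τ_AC = 4.75×10^7 Pa, τ_CB = 1.98×10^7 Pa; maximum is in AC.
τ_max = T_AC·r/J = 761900·0.217/3.48×10^-3 = 4.747×10^7 Pa.

47500 kPa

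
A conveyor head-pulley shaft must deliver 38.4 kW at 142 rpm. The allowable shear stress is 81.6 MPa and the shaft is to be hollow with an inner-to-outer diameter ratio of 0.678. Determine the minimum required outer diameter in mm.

58.9 mm

ω = 2π·142/60 = 14.87 rad/s, so T = P/ω = 38.4×10³ / 14.87 = 2582 N·m.
For a hollow shaft with d_i/d_o = 0.678: τ_max = 16T/(π d_o³ (1−k⁴)), so d_o = [16T/(π τ_allow (1−k⁴))]^(1/3) = [16·2582/(π·8.16×10^7·0.7887)]^(1/3) = 0.05890 m.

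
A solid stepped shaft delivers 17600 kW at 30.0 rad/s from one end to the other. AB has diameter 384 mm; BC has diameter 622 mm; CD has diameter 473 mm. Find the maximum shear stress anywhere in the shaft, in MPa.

52.8 MPa

ω = 30.0 rad/s, so T = P/ω = 17600×10³ / 30.00 = 586700 N·m.
Under the same torque, τ_max = 16T/(πd³) is largest where d is smallest — segment AB (d = 384 mm).
τ_max = 16·586700/(π·(0.384)³) = 5.277×10^7 Pa.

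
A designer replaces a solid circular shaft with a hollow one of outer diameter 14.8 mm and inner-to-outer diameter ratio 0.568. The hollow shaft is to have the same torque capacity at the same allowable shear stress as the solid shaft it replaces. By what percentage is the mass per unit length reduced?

Equal τ_max and T ⇒ the solid shaft needs d_s³ = d_o³(1−k⁴), so d_s = 14.8·(1−0.568⁴)^(1/3) = 14.27 mm.
Area ratio A_h/A_s = d_o²(1−k²)/d_s² = (1−k²)/(1−k⁴)^(2/3) = 0.7289.
Mass saving = 1 − 0.7289 = 27.1 %.

27.1 %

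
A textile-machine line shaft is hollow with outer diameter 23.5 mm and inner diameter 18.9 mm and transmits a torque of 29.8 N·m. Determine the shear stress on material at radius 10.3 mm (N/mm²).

17.6 N/mm²

J = π(d_o⁴ − d_i⁴)/32 = π(0.0235⁴ − 0.0189⁴)/32 = 1.741×10^-8 m⁴.
Shear stress varies linearly with radius: τ = T·r/J = 29.80 × 0.0103 / 1.741×10^-8 = 1.763×10^7 Pa.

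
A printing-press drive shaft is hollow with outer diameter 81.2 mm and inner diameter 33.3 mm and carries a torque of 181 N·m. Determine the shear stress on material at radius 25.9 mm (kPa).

J = π(d_o⁴ − d_i⁴)/32 = π(0.0812⁴ − 0.0333⁴)/32 = 4.147×10^-6 m⁴.
Shear stress varies linearly with radius: τ = T·r/J = 181.0 × 0.0259 / 4.147×10^-6 = 1.130×10^6 Pa.

1130 kPa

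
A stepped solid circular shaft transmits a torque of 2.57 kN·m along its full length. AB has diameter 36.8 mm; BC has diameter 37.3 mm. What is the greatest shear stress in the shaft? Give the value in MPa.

263 MPa

Under the same torque, τ_max = 16T/(πd³) is largest where d is smallest — segment AB (d = 36.8 mm).
τ_max = 16·2570/(π·(0.0368)³) = 2.626×10^8 Pa.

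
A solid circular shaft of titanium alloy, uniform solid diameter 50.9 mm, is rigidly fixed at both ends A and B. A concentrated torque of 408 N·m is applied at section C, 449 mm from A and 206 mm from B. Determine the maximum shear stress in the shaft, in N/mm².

With uniform GJ and both ends fixed, compatibility θ_AC = θ_CB gives T_A·a = T_B·b, together with T_A + T_B = T₀.
T_A = T₀·b/(a+b) = 408.0·206/655.0 = 128.3 N·m; T_B = 279.7 N·m.
τ in each portion: τ_AC = 4.96×10^6 Pa, τ_CB = 1.08×10^7 Pa; maximum is in CB.
τ_max = T_CB·r/J = 279.7·0.0255/6.59×10^-7 = 1.080×10^7 Pa.

10.8 N/mm²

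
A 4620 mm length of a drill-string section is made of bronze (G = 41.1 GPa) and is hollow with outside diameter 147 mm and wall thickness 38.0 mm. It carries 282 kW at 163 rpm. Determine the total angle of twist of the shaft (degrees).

2.45°

ω = 2π·163/60 = 17.07 rad/s, so T = P/ω = 282×10³ / 17.07 = 16520 N·m.
J = π(d_o⁴ − d_i⁴)/32 = π(0.147⁴ − 0.0710⁴)/32 = 4.335×10^-5 m⁴.
θ = T·L/(G·J) = 16520 × 4.62 / (41.1×10⁹ × 4.335×10^-5) = 0.04284 rad.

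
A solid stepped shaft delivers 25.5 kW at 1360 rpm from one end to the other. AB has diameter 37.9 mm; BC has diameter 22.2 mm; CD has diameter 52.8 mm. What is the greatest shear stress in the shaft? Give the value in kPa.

ω = 2π·1360/60 = 142.4 rad/s, so T = P/ω = 25.5×10³ / 142.4 = 179.0 N·m.
Under the same torque, τ_max = 16T/(πd³) is largest where d is smallest — segment BC (d = 22.2 mm).
τ_max = 16·179.0/(π·(0.0222)³) = 8.335×10^7 Pa.

83300 kPa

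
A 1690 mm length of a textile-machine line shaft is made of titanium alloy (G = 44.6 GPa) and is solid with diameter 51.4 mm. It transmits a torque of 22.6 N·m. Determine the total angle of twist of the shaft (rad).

J = πd⁴/32 = π(0.0514)⁴/32 = 6.853×10^-7 m⁴.
θ = T·L/(G·J) = 22.60 × 1.69 / (44.6×10⁹ × 6.853×10^-7) = 1.250×10^-3 rad.

0.00125 rad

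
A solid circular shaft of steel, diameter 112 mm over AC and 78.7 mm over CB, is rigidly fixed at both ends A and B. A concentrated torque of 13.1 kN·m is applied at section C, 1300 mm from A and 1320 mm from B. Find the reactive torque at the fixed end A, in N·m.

Compatibility: T_A·a/J_AC = T_B·b/J_CB with T_A + T_B = T₀.
J_AC = 1.54×10^-5 m⁴, J_CB = 3.77×10^-6 m⁴, so T_A = T₀·(J_AC/a)/((J_AC/a)+(J_CB/b)) = 10560 N·m, T_B = 2536 N·m.

10600 N·m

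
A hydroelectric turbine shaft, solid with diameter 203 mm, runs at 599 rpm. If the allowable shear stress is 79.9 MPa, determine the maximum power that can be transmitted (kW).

8230 kW

J = πd⁴/32 = π(0.203)⁴/32 = 1.667×10^-4 m⁴.
T_max = τ_allow·J/r = 7.99×10^7 × 1.667×10^-4 / 0.102 = 131200 N·m.
ω = 2π·599/60 = 62.73 rad/s, so P_max = T_max·ω = 8.232×10^6 W.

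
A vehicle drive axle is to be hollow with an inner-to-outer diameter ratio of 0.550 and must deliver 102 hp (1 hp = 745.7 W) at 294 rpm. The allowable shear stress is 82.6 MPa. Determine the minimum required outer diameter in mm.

55.1 mm

ω = 2π·294/60 = 30.79 rad/s, so T = P/ω = 102×745.7 / 30.79 = 2471 N·m.
For a hollow shaft with d_i/d_o = 0.550: τ_max = 16T/(π d_o³ (1−k⁴)), so d_o = [16T/(π τ_allow (1−k⁴))]^(1/3) = [16·2471/(π·8.26×10^7·0.9085)]^(1/3) = 0.05514 m.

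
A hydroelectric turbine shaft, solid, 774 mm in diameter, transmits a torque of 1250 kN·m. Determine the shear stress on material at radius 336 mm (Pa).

1.19e7 Pa

J = πd⁴/32 = π(0.774)⁴/32 = 0.03523 m⁴.
Shear stress varies linearly with radius: τ = T·r/J = 1.250e6 × 0.336 / 0.03523 = 1.192×10^7 Pa.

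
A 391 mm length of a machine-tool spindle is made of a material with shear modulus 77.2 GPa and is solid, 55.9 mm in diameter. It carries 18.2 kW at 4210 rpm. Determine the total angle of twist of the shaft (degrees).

ω = 2π·4210/60 = 440.9 rad/s, so T = P/ω = 18.2×10³ / 440.9 = 41.28 N·m.
J = πd⁴/32 = π(0.0559)⁴/32 = 9.586×10^-7 m⁴.
θ = T·L/(G·J) = 41.28 × 0.391 / (77.2×10⁹ × 9.586×10^-7) = 2.181×10^-4 rad.

0.0125°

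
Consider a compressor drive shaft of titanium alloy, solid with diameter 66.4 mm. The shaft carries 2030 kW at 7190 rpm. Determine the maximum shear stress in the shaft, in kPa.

ω = 2π·7190/60 = 752.9 rad/s, so T = P/ω = 2030×10³ / 752.9 = 2696 N·m.
J = πd⁴/32 = π(0.0664)⁴/32 = 1.908×10^-6 m⁴.
τ_max = T·r/J = 2696 × 0.0332 / 1.908×10^-6 = 4.690×10^7 Pa.

46900 kPa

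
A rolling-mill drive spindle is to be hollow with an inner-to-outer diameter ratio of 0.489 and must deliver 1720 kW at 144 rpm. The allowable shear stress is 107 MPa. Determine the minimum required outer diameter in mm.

ω = 2π·144/60 = 15.08 rad/s, so T = P/ω = 1720×10³ / 15.08 = 114100 N·m.
For a hollow shaft with d_i/d_o = 0.489: τ_max = 16T/(π d_o³ (1−k⁴)), so d_o = [16T/(π τ_allow (1−k⁴))]^(1/3) = [16·114100/(π·1.07×10^8·0.9428)]^(1/3) = 0.1792 m.

179 mm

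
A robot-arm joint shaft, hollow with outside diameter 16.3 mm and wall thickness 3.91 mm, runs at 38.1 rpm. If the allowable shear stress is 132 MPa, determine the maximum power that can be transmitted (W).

415 W

J = π(d_o⁴ − d_i⁴)/32 = π(0.0163⁴ − 0.00848⁴)/32 = 6.423×10^-9 m⁴.
T_max = τ_allow·J/r = 1.32×10^8 × 6.423×10^-9 / 0.00815 = 104.0 N·m.
ω = 2π·38.1/60 = 3.990 rad/s, so P_max = T_max·ω = 415.0 W.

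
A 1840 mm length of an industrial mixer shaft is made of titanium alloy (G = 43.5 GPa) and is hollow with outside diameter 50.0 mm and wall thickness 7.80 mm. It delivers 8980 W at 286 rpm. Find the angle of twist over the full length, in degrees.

1.53°

ω = 2π·286/60 = 29.95 rad/s, so T = P/ω = 8980 / 29.95 = 299.8 N·m.
J = π(d_o⁴ − d_i⁴)/32 = π(0.0500⁴ − 0.0344⁴)/32 = 4.761×10^-7 m⁴.
θ = T·L/(G·J) = 299.8 × 1.84 / (43.5×10⁹ × 4.761×10^-7) = 0.02664 rad.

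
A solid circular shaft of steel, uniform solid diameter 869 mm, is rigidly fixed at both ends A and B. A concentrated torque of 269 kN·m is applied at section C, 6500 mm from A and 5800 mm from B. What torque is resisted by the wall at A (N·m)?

With uniform GJ and both ends fixed, compatibility θ_AC = θ_CB gives T_A·a = T_B·b, together with T_A + T_B = T₀.
T_A = T₀·b/(a+b) = 269000·5800/12300 = 126800 N·m; T_B = 142200 N·m.

127000 N·m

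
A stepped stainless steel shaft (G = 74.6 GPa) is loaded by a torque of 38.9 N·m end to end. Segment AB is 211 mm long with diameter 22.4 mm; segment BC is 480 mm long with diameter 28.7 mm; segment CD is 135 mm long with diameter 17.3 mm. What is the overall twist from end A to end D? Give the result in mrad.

J_AB = π(0.0224)⁴/32 = 2.47×10^-8 m⁴; J_BC = π(0.0287)⁴/32 = 6.66×10^-8 m⁴; J_CD = π(0.0173)⁴/32 = 8.79×10^-9 m⁴.
θ = (T/G)·Σ L_i/J_i = (38.90/74.6×10⁹)·(0.211/2.47×10^-8 + 0.480/6.66×10^-8 + 0.135/8.79×10^-9) = 0.01621 rad.

16.2 mrad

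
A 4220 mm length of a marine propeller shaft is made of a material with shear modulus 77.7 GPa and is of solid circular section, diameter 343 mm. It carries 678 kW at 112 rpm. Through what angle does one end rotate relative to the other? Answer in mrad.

ω = 2π·112/60 = 11.73 rad/s, so T = P/ω = 678×10³ / 11.73 = 57810 N·m.
J = πd⁴/32 = π(0.343)⁴/32 = 1.359×10^-3 m⁴.
θ = T·L/(G·J) = 57810 × 4.22 / (77.7×10⁹ × 1.359×10^-3) = 2.310×10^-3 rad.

2.31 mrad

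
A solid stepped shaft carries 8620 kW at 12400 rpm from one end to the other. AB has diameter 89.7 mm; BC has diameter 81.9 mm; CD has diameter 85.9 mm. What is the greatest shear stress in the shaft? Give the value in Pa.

ω = 2π·12400/60 = 1299 rad/s, so T = P/ω = 8620×10³ / 1299 = 6638 N·m.
Under the same torque, τ_max = 16T/(πd³) is largest where d is smallest — segment BC (d = 81.9 mm).
τ_max = 16·6638/(π·(0.0819)³) = 6.154×10^7 Pa.

6.15e7 Pa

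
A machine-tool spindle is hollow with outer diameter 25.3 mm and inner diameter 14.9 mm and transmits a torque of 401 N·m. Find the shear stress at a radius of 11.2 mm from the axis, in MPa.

J = π(d_o⁴ − d_i⁴)/32 = π(0.0253⁴ − 0.0149⁴)/32 = 3.538×10^-8 m⁴.
Shear stress varies linearly with radius: τ = T·r/J = 401.0 × 0.0112 / 3.538×10^-8 = 1.269×10^8 Pa.

127 MPa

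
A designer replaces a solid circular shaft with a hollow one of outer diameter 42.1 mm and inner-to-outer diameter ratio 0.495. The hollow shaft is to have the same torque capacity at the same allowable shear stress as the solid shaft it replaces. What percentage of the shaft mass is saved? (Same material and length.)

21.3 %

Equal τ_max and T ⇒ the solid shaft needs d_s³ = d_o³(1−k⁴), so d_s = 42.1·(1−0.495⁴)^(1/3) = 41.24 mm.
Area ratio A_h/A_s = d_o²(1−k²)/d_s² = (1−k²)/(1−k⁴)^(2/3) = 0.7868.
Mass saving = 1 − 0.7868 = 21.3 %.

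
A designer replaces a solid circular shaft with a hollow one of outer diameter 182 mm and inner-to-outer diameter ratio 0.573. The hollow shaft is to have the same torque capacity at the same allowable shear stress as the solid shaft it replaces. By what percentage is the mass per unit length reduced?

Equal τ_max and T ⇒ the solid shaft needs d_s³ = d_o³(1−k⁴), so d_s = 182·(1−0.573⁴)^(1/3) = 175.2 mm.
Area ratio A_h/A_s = d_o²(1−k²)/d_s² = (1−k²)/(1−k⁴)^(2/3) = 0.7247.
Mass saving = 1 − 0.7247 = 27.5 %.

27.5 %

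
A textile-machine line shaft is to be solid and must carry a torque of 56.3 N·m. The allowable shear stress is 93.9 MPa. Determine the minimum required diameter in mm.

14.5 mm

For a solid shaft τ_max = 16T/(πd³), so d = (16T/(π τ_allow))^(1/3) = (16·56.30/(π·9.39×10^7))^(1/3) = 0.01451 m.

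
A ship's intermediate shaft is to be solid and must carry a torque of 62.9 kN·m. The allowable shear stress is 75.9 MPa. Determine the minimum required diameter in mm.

162 mm

For a solid shaft τ_max = 16T/(πd³), so d = (16T/(π τ_allow))^(1/3) = (16·62900/(π·7.59×10^7))^(1/3) = 0.1616 m.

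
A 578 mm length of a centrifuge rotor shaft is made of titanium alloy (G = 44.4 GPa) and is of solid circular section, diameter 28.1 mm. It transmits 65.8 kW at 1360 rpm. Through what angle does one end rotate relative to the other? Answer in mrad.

98.3 mrad

ω = 2π·1360/60 = 142.4 rad/s, so T = P/ω = 65.8×10³ / 142.4 = 462.0 N·m.
J = πd⁴/32 = π(0.0281)⁴/32 = 6.121×10^-8 m⁴.
θ = T·L/(G·J) = 462.0 × 0.578 / (44.4×10⁹ × 6.121×10^-8) = 0.09826 rad.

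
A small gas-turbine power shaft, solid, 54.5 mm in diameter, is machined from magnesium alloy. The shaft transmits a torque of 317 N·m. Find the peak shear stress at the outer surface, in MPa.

J = πd⁴/32 = π(0.0545)⁴/32 = 8.661×10^-7 m⁴.
τ_max = T·r/J = 317.0 × 0.0272 / 8.661×10^-7 = 9.973×10^6 Pa.

9.97 MPa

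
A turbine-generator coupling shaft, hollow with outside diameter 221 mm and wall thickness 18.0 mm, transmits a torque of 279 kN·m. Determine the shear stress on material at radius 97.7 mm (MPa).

J = π(d_o⁴ − d_i⁴)/32 = π(0.221⁴ − 0.185⁴)/32 = 1.192×10^-4 m⁴.
Shear stress varies linearly with radius: τ = T·r/J = 279000 × 0.0977 / 1.192×10^-4 = 2.287×10^8 Pa.

229 MPa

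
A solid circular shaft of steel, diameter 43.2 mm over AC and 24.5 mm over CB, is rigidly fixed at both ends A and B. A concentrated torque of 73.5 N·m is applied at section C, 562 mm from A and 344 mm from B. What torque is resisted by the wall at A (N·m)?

62.9 N·m

Compatibility: T_A·a/J_AC = T_B·b/J_CB with T_A + T_B = T₀.
J_AC = 3.42×10^-7 m⁴, J_CB = 3.54×10^-8 m⁴, so T_A = T₀·(J_AC/a)/((J_AC/a)+(J_CB/b)) = 62.87 N·m, T_B = 10.63 N·m.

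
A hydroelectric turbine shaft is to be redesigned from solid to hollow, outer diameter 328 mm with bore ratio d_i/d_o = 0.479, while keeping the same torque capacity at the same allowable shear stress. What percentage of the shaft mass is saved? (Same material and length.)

20.1 %

Equal τ_max and T ⇒ the solid shaft needs d_s³ = d_o³(1−k⁴), so d_s = 328·(1−0.479⁴)^(1/3) = 322.1 mm.
Area ratio A_h/A_s = d_o²(1−k²)/d_s² = (1−k²)/(1−k⁴)^(2/3) = 0.7988.
Mass saving = 1 − 0.7988 = 20.1 %.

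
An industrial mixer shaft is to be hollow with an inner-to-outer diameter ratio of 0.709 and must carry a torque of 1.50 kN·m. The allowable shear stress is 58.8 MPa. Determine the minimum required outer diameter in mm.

For a hollow shaft with d_i/d_o = 0.709: τ_max = 16T/(π d_o³ (1−k⁴)), so d_o = [16T/(π τ_allow (1−k⁴))]^(1/3) = [16·1500/(π·5.88×10^7·0.7473)]^(1/3) = 0.05581 m.

55.8 mm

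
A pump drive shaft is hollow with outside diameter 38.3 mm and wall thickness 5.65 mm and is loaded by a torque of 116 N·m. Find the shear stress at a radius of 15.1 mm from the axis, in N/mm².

J = π(d_o⁴ − d_i⁴)/32 = π(0.0383⁴ − 0.0270⁴)/32 = 1.591×10^-7 m⁴.
Shear stress varies linearly with radius: τ = T·r/J = 116.0 × 0.0151 / 1.591×10^-7 = 1.101×10^7 Pa.

11.0 N/mm²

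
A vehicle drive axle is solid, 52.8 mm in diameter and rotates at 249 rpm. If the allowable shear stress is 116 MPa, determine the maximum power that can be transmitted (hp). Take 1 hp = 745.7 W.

J = πd⁴/32 = π(0.0528)⁴/32 = 7.630×10^-7 m⁴.
T_max = τ_allow·J/r = 1.16×10^8 × 7.630×10^-7 / 0.0264 = 3353 N·m.
ω = 2π·249/60 = 26.08 rad/s, so P_max = T_max·ω = 8.742×10^4 W.

117 hp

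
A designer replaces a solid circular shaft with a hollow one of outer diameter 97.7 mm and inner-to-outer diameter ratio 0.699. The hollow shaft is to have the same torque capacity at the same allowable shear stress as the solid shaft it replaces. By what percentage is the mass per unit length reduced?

38.7 %

Equal τ_max and T ⇒ the solid shaft needs d_s³ = d_o³(1−k⁴), so d_s = 97.7·(1−0.699⁴)^(1/3) = 89.21 mm.
Area ratio A_h/A_s = d_o²(1−k²)/d_s² = (1−k²)/(1−k⁴)^(2/3) = 0.6134.
Mass saving = 1 − 0.6134 = 38.7 %.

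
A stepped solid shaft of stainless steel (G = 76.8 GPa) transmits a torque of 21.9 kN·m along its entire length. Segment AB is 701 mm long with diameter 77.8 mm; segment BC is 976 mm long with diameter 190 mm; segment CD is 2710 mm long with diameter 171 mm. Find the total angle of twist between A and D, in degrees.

3.84°

J_AB = π(0.0778)⁴/32 = 3.60×10^-6 m⁴; J_BC = π(0.190)⁴/32 = 1.28×10^-4 m⁴; J_CD = π(0.171)⁴/32 = 8.39×10^-5 m⁴.
θ = (T/G)·Σ L_i/J_i = (21900/76.8×10⁹)·(0.701/3.60×10^-6 + 0.976/1.28×10^-4 + 2.71/8.39×10^-5) = 0.06696 rad.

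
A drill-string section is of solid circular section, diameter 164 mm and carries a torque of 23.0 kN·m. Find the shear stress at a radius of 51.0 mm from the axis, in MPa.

16.5 MPa

J = πd⁴/32 = π(0.164)⁴/32 = 7.102×10^-5 m⁴.
Shear stress varies linearly with radius: τ = T·r/J = 23000 × 0.0510 / 7.102×10^-5 = 1.652×10^7 Pa.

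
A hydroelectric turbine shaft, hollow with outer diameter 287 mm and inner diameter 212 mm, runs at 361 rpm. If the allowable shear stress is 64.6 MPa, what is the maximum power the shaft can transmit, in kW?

J = π(d_o⁴ − d_i⁴)/32 = π(0.287⁴ − 0.212⁴)/32 = 4.678×10^-4 m⁴.
T_max = τ_allow·J/r = 6.46×10^7 × 4.678×10^-4 / 0.143 = 210600 N·m.
ω = 2π·361/60 = 37.80 rad/s, so P_max = T_max·ω = 7.961×10^6 W.

7960 kW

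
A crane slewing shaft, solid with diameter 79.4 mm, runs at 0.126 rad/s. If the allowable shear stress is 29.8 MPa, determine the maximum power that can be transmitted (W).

J = πd⁴/32 = π(0.0794)⁴/32 = 3.902×10^-6 m⁴.
T_max = τ_allow·J/r = 2.98×10^7 × 3.902×10^-6 / 0.0397 = 2929 N·m.
ω = 0.126 rad/s, so P_max = T_max·ω = 369.0 W.

369 W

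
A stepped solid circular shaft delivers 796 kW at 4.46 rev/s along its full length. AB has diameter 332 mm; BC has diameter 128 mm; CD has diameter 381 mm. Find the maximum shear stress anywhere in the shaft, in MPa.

69.0 MPa

ω = 2π·4.46 = 28.02 rad/s, so T = P/ω = 796×10³ / 28.02 = 28410 N·m.
Under the same torque, τ_max = 16T/(πd³) is largest where d is smallest — segment BC (d = 128 mm).
τ_max = 16·28410/(π·(0.128)³) = 6.898×10^7 Pa.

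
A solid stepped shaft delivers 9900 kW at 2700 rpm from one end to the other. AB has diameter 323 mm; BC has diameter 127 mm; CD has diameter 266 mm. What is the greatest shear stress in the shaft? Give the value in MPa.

ω = 2π·2700/60 = 282.7 rad/s, so T = P/ω = 9900×10³ / 282.7 = 35010 N·m.
Under the same torque, τ_max = 16T/(πd³) is largest where d is smallest — segment BC (d = 127 mm).
τ_max = 16·35010/(π·(0.127)³) = 8.706×10^7 Pa.

87.1 MPa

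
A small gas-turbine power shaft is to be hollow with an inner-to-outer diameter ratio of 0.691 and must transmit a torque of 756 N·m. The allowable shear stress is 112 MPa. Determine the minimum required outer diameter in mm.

For a hollow shaft with d_i/d_o = 0.691: τ_max = 16T/(π d_o³ (1−k⁴)), so d_o = [16T/(π τ_allow (1−k⁴))]^(1/3) = [16·756.0/(π·1.12×10^8·0.7720)]^(1/3) = 0.03544 m.

35.4 mm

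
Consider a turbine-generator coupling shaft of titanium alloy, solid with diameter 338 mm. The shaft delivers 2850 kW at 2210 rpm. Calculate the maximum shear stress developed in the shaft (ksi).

0.236 ksi

ω = 2π·2210/60 = 231.4 rad/s, so T = P/ω = 2850×10³ / 231.4 = 12310 N·m.
J = πd⁴/32 = π(0.338)⁴/32 = 1.281×10^-3 m⁴.
τ_max = T·r/J = 12310 × 0.169 / 1.281×10^-3 = 1.624×10^6 Pa.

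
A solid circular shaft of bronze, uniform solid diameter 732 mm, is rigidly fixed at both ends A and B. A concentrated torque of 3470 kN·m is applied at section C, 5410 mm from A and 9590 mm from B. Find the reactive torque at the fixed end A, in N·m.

2.22e6 N·m

With uniform GJ and both ends fixed, compatibility θ_AC = θ_CB gives T_A·a = T_B·b, together with T_A + T_B = T₀.
T_A = T₀·b/(a+b) = 3.470e6·9590/15000 = 2.218e6 N·m; T_B = 1.252e6 N·m.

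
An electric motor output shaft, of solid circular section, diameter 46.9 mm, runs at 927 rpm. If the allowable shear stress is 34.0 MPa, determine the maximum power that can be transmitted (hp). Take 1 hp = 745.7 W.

J = πd⁴/32 = π(0.0469)⁴/32 = 4.750×10^-7 m⁴.
T_max = τ_allow·J/r = 3.40×10^7 × 4.750×10^-7 / 0.0234 = 688.7 N·m.
ω = 2π·927/60 = 97.08 rad/s, so P_max = T_max·ω = 6.686×10^4 W.

89.7 hp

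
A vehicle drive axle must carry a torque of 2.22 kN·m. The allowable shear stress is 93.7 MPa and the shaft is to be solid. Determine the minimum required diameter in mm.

49.4 mm

For a solid shaft τ_max = 16T/(πd³), so d = (16T/(π τ_allow))^(1/3) = (16·2220/(π·9.37×10^7))^(1/3) = 0.04942 m.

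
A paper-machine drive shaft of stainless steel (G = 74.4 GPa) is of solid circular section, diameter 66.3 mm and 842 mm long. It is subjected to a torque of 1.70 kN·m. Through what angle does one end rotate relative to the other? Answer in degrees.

J = πd⁴/32 = π(0.0663)⁴/32 = 1.897×10^-6 m⁴.
θ = T·L/(G·J) = 1700 × 0.842 / (74.4×10⁹ × 1.897×10^-6) = 0.01014 rad.

0.581°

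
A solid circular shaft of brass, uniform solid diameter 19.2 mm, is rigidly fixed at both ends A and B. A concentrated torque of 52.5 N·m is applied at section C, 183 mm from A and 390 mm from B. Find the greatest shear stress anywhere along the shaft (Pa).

2.57e7 Pa

With uniform GJ and both ends fixed, compatibility θ_AC = θ_CB gives T_A·a = T_B·b, together with T_A + T_B = T₀.
T_A = T₀·b/(a+b) = 52.50·390/573.0 = 35.73 N·m; T_B = 16.77 N·m.
τ in each portion: τ_AC = 2.57×10^7 Pa, τ_CB = 1.21×10^7 Pa; maximum is in AC.
τ_max = T_AC·r/J = 35.73·0.00960/1.33×10^-8 = 2.571×10^7 Pa.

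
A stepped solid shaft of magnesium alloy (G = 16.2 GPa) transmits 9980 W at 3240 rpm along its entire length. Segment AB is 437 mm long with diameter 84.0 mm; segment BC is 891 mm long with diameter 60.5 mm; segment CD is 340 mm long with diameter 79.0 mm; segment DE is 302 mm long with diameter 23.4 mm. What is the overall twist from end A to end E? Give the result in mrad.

ω = 2π·3240/60 = 339.3 rad/s, so T = P/ω = 9980 / 339.3 = 29.41 N·m.
J_AB = π(0.0840)⁴/32 = 4.89×10^-6 m⁴; J_BC = π(0.0605)⁴/32 = 1.32×10^-6 m⁴; J_CD = π(0.0790)⁴/32 = 3.82×10^-6 m⁴; J_DE = π(0.0234)⁴/32 = 2.94×10^-8 m⁴.
θ = (T/G)·Σ L_i/J_i = (29.41/16.2×10⁹)·(0.437/4.89×10^-6 + 0.891/1.32×10^-6 + 0.340/3.82×10^-6 + 0.302/2.94×10^-8) = 0.02018 rad.

20.2 mrad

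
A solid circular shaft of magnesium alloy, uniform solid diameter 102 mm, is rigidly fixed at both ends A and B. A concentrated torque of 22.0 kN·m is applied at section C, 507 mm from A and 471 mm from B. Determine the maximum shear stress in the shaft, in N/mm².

54.7 N/mm²

With uniform GJ and both ends fixed, compatibility θ_AC = θ_CB gives T_A·a = T_B·b, together with T_A + T_B = T₀.
T_A = T₀·b/(a+b) = 22000·471/978.0 = 10600 N·m; T_B = 11400 N·m.
τ in each portion: τ_AC = 5.08×10^7 Pa, τ_CB = 5.47×10^7 Pa; maximum is in CB.
τ_max = T_CB·r/J = 11400·0.0510/1.06×10^-5 = 5.473×10^7 Pa.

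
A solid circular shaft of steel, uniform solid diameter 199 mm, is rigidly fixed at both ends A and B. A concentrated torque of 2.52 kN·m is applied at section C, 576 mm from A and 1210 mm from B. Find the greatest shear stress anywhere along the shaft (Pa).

With uniform GJ and both ends fixed, compatibility θ_AC = θ_CB gives T_A·a = T_B·b, together with T_A + T_B = T₀.
T_A = T₀·b/(a+b) = 2520·1210/1786 = 1707 N·m; T_B = 812.7 N·m.
τ in each portion: τ_AC = 1.10×10^6 Pa, τ_CB = 5.25×10^5 Pa; maximum is in AC.
τ_max = T_AC·r/J = 1707·0.0995/1.54×10^-4 = 1.103×10^6 Pa.

1.10e6 Pa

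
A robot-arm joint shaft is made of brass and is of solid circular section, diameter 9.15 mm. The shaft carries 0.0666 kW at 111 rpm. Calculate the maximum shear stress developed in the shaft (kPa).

38100 kPa

ω = 2π·111/60 = 11.62 rad/s, so T = P/ω = 0.0666×10³ / 11.62 = 5.730 N·m.
J = πd⁴/32 = π(0.00915)⁴/32 = 6.882×10^-10 m⁴.
τ_max = T·r/J = 5.730 × 0.00458 / 6.882×10^-10 = 3.809×10^7 Pa.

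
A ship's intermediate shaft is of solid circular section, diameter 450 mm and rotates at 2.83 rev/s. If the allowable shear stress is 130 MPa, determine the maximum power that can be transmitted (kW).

J = πd⁴/32 = π(0.450)⁴/32 = 4.026×10^-3 m⁴.
T_max = τ_allow·J/r = 1.30×10^8 × 4.026×10^-3 / 0.225 = 2.326e6 N·m.
ω = 2π·2.83 = 17.78 rad/s, so P_max = T_max·ω = 4.136×10^7 W.

41400 kW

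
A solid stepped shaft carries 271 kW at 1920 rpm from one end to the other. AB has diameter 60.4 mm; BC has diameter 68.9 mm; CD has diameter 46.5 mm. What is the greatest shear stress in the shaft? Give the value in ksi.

9.90 ksi

ω = 2π·1920/60 = 201.1 rad/s, so T = P/ω = 271×10³ / 201.1 = 1348 N·m.
Under the same torque, τ_max = 16T/(πd³) is largest where d is smallest — segment CD (d = 46.5 mm).
τ_max = 16·1348/(π·(0.0465)³) = 6.827×10^7 Pa.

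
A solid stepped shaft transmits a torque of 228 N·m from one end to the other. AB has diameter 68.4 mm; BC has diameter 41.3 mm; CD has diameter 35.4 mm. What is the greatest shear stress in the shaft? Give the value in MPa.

Under the same torque, τ_max = 16T/(πd³) is largest where d is smallest — segment CD (d = 35.4 mm).
τ_max = 16·228.0/(π·(0.0354)³) = 2.618×10^7 Pa.

26.2 MPa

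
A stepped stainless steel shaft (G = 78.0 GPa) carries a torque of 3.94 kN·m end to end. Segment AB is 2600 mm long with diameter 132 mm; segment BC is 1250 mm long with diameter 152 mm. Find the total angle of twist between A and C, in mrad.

J_AB = π(0.132)⁴/32 = 2.98×10^-5 m⁴; J_BC = π(0.152)⁴/32 = 5.24×10^-5 m⁴.
θ = (T/G)·Σ L_i/J_i = (3940/78.0×10⁹)·(2.60/2.98×10^-5 + 1.25/5.24×10^-5) = 5.611×10^-3 rad.

5.61 mrad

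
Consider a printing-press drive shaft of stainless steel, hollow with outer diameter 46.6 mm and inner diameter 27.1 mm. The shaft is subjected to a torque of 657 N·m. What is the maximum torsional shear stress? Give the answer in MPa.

J = π(d_o⁴ − d_i⁴)/32 = π(0.0466⁴ − 0.0271⁴)/32 = 4.100×10^-7 m⁴.
τ_max = T·r/J = 657.0 × 0.0233 / 4.100×10^-7 = 3.734×10^7 Pa.

37.3 MPa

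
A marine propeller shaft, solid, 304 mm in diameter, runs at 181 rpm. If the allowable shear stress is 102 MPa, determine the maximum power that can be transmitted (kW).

10700 kW

J = πd⁴/32 = π(0.304)⁴/32 = 8.385×10^-4 m⁴.
T_max = τ_allow·J/r = 1.02×10^8 × 8.385×10^-4 / 0.152 = 562700 N·m.
ω = 2π·181/60 = 18.95 rad/s, so P_max = T_max·ω = 1.066×10^7 W.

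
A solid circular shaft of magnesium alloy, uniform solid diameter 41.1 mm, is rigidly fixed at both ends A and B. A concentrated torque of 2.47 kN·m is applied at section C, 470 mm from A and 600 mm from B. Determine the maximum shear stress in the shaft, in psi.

14700 psi

With uniform GJ and both ends fixed, compatibility θ_AC = θ_CB gives T_A·a = T_B·b, together with T_A + T_B = T₀.
T_A = T₀·b/(a+b) = 2470·600/1070 = 1385 N·m; T_B = 1085 N·m.
τ in each portion: τ_AC = 1.02×10^8 Pa, τ_CB = 7.96×10^7 Pa; maximum is in AC.
τ_max = T_AC·r/J = 1385·0.0206/2.80×10^-7 = 1.016×10^8 Pa.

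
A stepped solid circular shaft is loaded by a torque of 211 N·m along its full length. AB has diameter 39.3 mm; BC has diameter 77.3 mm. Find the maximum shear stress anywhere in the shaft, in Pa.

1.77e7 Pa

Under the same torque, τ_max = 16T/(πd³) is largest where d is smallest — segment AB (d = 39.3 mm).
τ_max = 16·211.0/(π·(0.0393)³) = 1.770×10^7 Pa.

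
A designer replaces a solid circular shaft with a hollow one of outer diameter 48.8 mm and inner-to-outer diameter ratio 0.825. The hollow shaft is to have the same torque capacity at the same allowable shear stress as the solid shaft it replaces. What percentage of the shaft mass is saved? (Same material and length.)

51.6 %

Equal τ_max and T ⇒ the solid shaft needs d_s³ = d_o³(1−k⁴), so d_s = 48.8·(1−0.825⁴)^(1/3) = 39.66 mm.
Area ratio A_h/A_s = d_o²(1−k²)/d_s² = (1−k²)/(1−k⁴)^(2/3) = 0.4836.
Mass saving = 1 − 0.4836 = 51.6 %.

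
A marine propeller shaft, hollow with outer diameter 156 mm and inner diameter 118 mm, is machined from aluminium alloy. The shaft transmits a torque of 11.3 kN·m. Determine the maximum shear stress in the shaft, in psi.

J = π(d_o⁴ − d_i⁴)/32 = π(0.156⁴ − 0.118⁴)/32 = 3.911×10^-5 m⁴.
τ_max = T·r/J = 11300 × 0.0780 / 3.911×10^-5 = 2.254×10^7 Pa.

3270 psi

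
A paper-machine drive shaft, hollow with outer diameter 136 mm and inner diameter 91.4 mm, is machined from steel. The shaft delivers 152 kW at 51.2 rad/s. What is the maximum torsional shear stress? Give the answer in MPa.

ω = 51.2 rad/s, so T = P/ω = 152×10³ / 51.20 = 2969 N·m.
J = π(d_o⁴ − d_i⁴)/32 = π(0.136⁴ − 0.0914⁴)/32 = 2.673×10^-5 m⁴.
τ_max = T·r/J = 2969 × 0.0680 / 2.673×10^-5 = 7.551×10^6 Pa.

7.55 MPa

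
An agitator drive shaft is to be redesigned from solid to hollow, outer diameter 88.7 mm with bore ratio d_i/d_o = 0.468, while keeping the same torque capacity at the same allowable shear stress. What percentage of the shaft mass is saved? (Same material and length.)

Equal τ_max and T ⇒ the solid shaft needs d_s³ = d_o³(1−k⁴), so d_s = 88.7·(1−0.468⁴)^(1/3) = 87.26 mm.
Area ratio A_h/A_s = d_o²(1−k²)/d_s² = (1−k²)/(1−k⁴)^(2/3) = 0.8070.
Mass saving = 1 − 0.8070 = 19.3 %.

19.3 %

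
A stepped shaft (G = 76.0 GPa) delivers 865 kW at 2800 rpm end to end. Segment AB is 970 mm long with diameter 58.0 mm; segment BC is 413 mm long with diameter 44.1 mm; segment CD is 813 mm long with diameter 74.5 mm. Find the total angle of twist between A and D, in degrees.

ω = 2π·2800/60 = 293.2 rad/s, so T = P/ω = 865×10³ / 293.2 = 2950 N·m.
J_AB = π(0.0580)⁴/32 = 1.11×10^-6 m⁴; J_BC = π(0.0441)⁴/32 = 3.71×10^-7 m⁴; J_CD = π(0.0745)⁴/32 = 3.02×10^-6 m⁴.
θ = (T/G)·Σ L_i/J_i = (2950/76.0×10⁹)·(0.970/1.11×10^-6 + 0.413/3.71×10^-7 + 0.813/3.02×10^-6) = 0.08750 rad.

5.01°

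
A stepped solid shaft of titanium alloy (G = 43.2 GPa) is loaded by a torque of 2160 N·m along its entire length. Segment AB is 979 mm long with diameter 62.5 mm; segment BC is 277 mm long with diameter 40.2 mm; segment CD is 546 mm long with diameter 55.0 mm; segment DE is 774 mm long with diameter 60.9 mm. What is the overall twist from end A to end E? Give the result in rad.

J_AB = π(0.0625)⁴/32 = 1.50×10^-6 m⁴; J_BC = π(0.0402)⁴/32 = 2.56×10^-7 m⁴; J_CD = π(0.0550)⁴/32 = 8.98×10^-7 m⁴; J_DE = π(0.0609)⁴/32 = 1.35×10^-6 m⁴.
θ = (T/G)·Σ L_i/J_i = (2160/43.2×10⁹)·(0.979/1.50×10^-6 + 0.277/2.56×10^-7 + 0.546/8.98×10^-7 + 0.774/1.35×10^-6) = 0.1457 rad.

0.146 rad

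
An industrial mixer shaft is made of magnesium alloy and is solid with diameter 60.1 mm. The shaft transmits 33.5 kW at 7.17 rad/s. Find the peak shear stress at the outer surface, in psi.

ω = 7.17 rad/s, so T = P/ω = 33.5×10³ / 7.170 = 4672 N·m.
J = πd⁴/32 = π(0.0601)⁴/32 = 1.281×10^-6 m⁴.
τ_max = T·r/J = 4672 × 0.0301 / 1.281×10^-6 = 1.096×10^8 Pa.

15900 psi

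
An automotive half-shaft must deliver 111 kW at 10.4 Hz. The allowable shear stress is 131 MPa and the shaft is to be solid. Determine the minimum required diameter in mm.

40.4 mm

ω = 2π·10.4 = 65.35 rad/s, so T = P/ω = 111×10³ / 65.35 = 1699 N·m.
For a solid shaft τ_max = 16T/(πd³), so d = (16T/(π τ_allow))^(1/3) = (16·1699/(π·1.31×10^8))^(1/3) = 0.04042 m.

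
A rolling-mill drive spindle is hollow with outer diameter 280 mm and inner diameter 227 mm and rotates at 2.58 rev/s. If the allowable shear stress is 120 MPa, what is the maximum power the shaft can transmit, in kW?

4760 kW

J = π(d_o⁴ − d_i⁴)/32 = π(0.280⁴ − 0.227⁴)/32 = 3.428×10^-4 m⁴.
T_max = τ_allow·J/r = 1.20×10^8 × 3.428×10^-4 / 0.140 = 293800 N·m.
ω = 2π·2.58 = 16.21 rad/s, so P_max = T_max·ω = 4.763×10^6 W.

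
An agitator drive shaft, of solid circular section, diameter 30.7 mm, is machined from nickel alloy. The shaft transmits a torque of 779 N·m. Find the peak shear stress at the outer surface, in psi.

J = πd⁴/32 = π(0.0307)⁴/32 = 8.721×10^-8 m⁴.
τ_max = T·r/J = 779.0 × 0.0153 / 8.721×10^-8 = 1.371×10^8 Pa.

19900 psi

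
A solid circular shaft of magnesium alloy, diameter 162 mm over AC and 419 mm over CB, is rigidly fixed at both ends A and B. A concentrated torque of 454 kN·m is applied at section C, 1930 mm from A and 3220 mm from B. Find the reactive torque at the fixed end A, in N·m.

16300 N·m

Compatibility: T_A·a/J_AC = T_B·b/J_CB with T_A + T_B = T₀.
J_AC = 6.76×10^-5 m⁴, J_CB = 3.03×10^-3 m⁴, so T_A = T₀·(J_AC/a)/((J_AC/a)+(J_CB/b)) = 16320 N·m, T_B = 437700 N·m.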